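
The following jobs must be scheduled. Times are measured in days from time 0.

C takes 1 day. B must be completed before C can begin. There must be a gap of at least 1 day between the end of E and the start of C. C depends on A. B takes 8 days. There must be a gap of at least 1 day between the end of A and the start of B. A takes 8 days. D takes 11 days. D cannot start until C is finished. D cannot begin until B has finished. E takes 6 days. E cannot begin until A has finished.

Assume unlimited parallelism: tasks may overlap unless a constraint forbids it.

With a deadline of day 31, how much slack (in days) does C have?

2

A has no prerequisites, so it starts at day 0 and finishes at day 8.
After A (finishes day 8), E can start at day 8 and finishes at day 14.
B waits on A (finishes day 8, plus 1-day gap → day 9), so it starts at day 9 and finishes at 9 + 8 = day 17.
C needs all of B (finishes day 17); E (finishes day 14, plus 1-day gap → day 15); A (finishes day 8). That puts its earliest start at day 17; it finishes at 17 + 1 = day 18.

Working backward from the deadline:
D has no dependents, so it just needs to finish by day 31. Starting by 31 − 11 = day 20 achieves that.
C has to be done before D (must start by day 20). That means finishing by day 20, i.e. starting by 20 − 1 = day 19.
So C can start as early as day 17 and as late as day 19, giving 19 − 17 = 2 days of slack.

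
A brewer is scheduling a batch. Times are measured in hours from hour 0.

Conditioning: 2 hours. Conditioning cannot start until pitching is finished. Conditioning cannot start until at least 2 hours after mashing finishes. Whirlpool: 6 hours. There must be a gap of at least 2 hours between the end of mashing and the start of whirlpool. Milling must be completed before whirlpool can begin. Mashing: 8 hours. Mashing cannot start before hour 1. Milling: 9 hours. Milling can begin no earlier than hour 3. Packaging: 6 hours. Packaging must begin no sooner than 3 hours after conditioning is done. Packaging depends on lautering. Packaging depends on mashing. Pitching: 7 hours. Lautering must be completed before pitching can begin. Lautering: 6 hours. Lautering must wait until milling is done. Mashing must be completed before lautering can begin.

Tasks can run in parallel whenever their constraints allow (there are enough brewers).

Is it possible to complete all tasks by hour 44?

Yes

Mashing waits on its own release at hour 1, so it starts at hour 1 and finishes at 1 + 8 = hour 9.
Milling cannot begin until its own release at hour 3. It runs from hour 3 to 3 + 9 = hour 12.
Whirlpool cannot start until mashing (finishes hour 9, plus 2-hour gap → hour 11); milling (finishes hour 12). The controlling bound is hour 12, so whirlpool finishes at 12 + 6 = hour 18.
Lautering cannot start until milling (finishes hour 12); mashing (finishes hour 9). The controlling bound is hour 12, so lautering finishes at 12 + 6 = hour 18.
Pitching cannot begin until lautering (finishes hour 18). It runs from hour 18 to 18 + 7 = hour 25.
Conditioning cannot start until pitching (finishes hour 25); mashing (finishes hour 9, plus 2-hour gap → hour 11). The controlling bound is hour 25, so conditioning finishes at 25 + 2 = hour 27.
For packaging: conditioning (finishes hour 27, plus 3-hour gap → hour 30); lautering (finishes hour 18); mashing (finishes hour 9). Taking the maximum gives a start of hour 30, and it finishes at 30 + 6 = hour 36.
Every task is finished by hour 36, which is no later than the deadline of 44, so the schedule is feasible.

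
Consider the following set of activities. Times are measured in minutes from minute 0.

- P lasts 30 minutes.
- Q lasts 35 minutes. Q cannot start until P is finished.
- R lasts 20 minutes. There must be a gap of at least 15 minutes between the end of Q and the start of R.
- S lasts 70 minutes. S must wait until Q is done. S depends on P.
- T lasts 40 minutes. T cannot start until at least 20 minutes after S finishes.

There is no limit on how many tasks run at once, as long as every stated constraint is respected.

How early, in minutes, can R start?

P can start immediately at minute 0; it finishes at minute 30.
Q waits on P (finishes minute 30), so it starts at minute 30 and finishes at 30 + 35 = minute 65.
R waits on Q (finishes minute 65, plus 15-minute gap → minute 80), so the earliest it can start is minute 80.

80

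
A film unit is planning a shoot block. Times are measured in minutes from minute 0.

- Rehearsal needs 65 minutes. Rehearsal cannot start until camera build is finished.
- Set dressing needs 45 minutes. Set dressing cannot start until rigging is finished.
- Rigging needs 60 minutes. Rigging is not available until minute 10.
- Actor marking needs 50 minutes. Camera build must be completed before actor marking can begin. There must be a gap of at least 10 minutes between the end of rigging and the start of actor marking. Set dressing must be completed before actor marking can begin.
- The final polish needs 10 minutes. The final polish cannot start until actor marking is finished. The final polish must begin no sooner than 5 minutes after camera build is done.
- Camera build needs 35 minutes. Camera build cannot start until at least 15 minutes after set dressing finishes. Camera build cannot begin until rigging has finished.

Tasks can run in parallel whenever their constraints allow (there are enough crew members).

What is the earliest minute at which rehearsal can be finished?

Rigging waits on its own release at minute 10, so it starts at minute 10 and finishes at 10 + 60 = minute 70.
Set dressing waits on rigging (finishes minute 70), so it starts at minute 70 and finishes at 70 + 45 = minute 115.
For camera build: set dressing (finishes minute 115, plus 15-minute gap → minute 130); rigging (finishes minute 70). Taking the maximum gives a start of minute 130, and it finishes at 130 + 35 = minute 165.
After camera build (finishes minute 165), rehearsal can start at minute 165 and finishes at minute 230.

230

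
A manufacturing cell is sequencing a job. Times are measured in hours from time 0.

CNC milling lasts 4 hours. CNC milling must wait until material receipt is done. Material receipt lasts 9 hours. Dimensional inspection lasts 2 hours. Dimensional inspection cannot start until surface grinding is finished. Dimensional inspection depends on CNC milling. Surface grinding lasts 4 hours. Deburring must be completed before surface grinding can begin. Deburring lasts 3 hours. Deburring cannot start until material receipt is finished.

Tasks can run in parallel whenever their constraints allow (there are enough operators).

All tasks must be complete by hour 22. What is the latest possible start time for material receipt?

To finish by hour 22, dimensional inspection (duration 2) must start no later than hour 20.
Since dimensional inspection (must start by hour 20) depends on it, surface grinding must finish by hour 20. Backing off its 4-hour duration gives a latest start of hour 16.
Deburring has to be done before surface grinding (must start by hour 16). That means finishing by hour 16, i.e. starting by 16 − 3 = hour 13.
CNC milling must finish before dimensional inspection (must start by hour 20). With a 4-hour duration, CNC milling must start by 20 − 4 = hour 16.
Material receipt feeds deburring (must start by hour 13); CNC milling (must start by hour 16). Taking the minimum, material receipt must finish by hour 13 and start by 13 − 9 = hour 4.

4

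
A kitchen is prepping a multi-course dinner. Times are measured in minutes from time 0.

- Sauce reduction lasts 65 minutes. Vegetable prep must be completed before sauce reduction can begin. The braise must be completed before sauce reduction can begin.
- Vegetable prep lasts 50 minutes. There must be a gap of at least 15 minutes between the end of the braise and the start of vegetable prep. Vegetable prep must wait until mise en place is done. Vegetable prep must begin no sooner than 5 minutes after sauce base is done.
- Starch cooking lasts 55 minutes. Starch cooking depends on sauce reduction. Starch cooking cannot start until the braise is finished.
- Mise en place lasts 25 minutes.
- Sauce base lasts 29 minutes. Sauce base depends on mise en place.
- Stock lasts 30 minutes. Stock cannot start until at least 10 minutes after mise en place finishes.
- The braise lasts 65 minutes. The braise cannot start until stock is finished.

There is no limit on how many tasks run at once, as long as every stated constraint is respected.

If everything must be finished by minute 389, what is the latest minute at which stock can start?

Starch cooking must finish by minute 389; it takes 55 minutes, so it must start by 389 − 55 = minute 334.
Sauce reduction feeds into starch cooking (must start by minute 334); so sauce reduction must finish by minute 334 and therefore start by minute 269.
Since sauce reduction (must start by minute 269) depends on it, vegetable prep must finish by minute 269. Backing off its 50-minute duration gives a latest start of minute 219.
The braise must finish in time for vegetable prep (must start by minute 219, minus 15-minute gap → minute 204); sauce reduction (must start by minute 269); starch cooking (must start by minute 334). The tightest is minute 204, so the braise must start by 204 − 65 = minute 139.
Stock feeds into the braise (must start by minute 139); so stock must finish by minute 139 and therefore start by minute 109.

109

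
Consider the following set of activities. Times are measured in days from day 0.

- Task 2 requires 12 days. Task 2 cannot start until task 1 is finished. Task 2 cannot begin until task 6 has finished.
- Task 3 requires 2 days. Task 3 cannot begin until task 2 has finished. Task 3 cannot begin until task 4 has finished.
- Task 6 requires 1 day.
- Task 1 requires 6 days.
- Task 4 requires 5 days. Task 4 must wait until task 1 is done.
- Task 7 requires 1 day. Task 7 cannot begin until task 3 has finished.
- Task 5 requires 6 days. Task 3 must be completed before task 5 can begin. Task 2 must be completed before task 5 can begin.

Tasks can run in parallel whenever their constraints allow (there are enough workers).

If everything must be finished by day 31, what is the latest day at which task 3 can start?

23

To finish by day 31, task 5 (duration 6) must start no later than day 25.
Nothing follows task 7; the deadline of day 31 is its only limit. It must start by 31 − 1 = day 30.
Task 3 has several dependents: task 5 (must start by day 25); task 7 (must start by day 30). The earliest of those limits is day 25, so task 3 must start by 25 − 2 = day 23.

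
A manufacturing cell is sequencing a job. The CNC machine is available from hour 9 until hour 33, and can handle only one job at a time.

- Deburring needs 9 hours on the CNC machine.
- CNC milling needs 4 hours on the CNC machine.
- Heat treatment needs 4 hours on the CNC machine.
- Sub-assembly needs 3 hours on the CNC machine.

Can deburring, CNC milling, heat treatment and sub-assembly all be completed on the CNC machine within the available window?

The CNC machine window is 33 − 9 = 24 hours.
Running back to back, the jobs need 9 + 4 + 4 + 3 = 20 hours on the CNC machine.
Since 20 ≤ 24, they fit within the window.

Yes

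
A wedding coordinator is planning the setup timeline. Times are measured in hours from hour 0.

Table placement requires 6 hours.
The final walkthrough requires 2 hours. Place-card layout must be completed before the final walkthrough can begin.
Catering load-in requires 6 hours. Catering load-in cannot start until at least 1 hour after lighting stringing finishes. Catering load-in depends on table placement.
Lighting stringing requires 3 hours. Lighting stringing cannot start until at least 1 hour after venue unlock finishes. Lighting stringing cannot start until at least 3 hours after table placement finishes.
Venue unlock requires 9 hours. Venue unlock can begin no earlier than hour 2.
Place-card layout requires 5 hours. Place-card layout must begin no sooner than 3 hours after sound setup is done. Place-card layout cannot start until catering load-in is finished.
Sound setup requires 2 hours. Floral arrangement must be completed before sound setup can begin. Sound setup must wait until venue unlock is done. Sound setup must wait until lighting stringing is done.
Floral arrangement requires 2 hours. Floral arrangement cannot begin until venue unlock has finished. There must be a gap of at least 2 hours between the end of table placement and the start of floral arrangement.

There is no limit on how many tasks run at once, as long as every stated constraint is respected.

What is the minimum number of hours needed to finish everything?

Nothing blocks table placement, so it runs from hour 0 to hour 6.
Venue unlock waits on its own release at hour 2, so it starts at hour 2 and finishes at 2 + 9 = hour 11.
Lighting stringing has to wait for venue unlock (finishes hour 11, plus 1-hour gap → hour 12); table placement (finishes hour 6, plus 3-hour gap → hour 9). The latest of these is hour 12, so lighting stringing runs hour 12 to 12 + 3 = hour 15.
For catering load-in: lighting stringing (finishes hour 15, plus 1-hour gap → hour 16); table placement (finishes hour 6). Taking the maximum gives a start of hour 16, and it finishes at 16 + 6 = hour 22.
Floral arrangement cannot start until venue unlock (finishes hour 11); table placement (finishes hour 6, plus 2-hour gap → hour 8). The controlling bound is hour 11, so floral arrangement finishes at 11 + 2 = hour 13.
For sound setup: floral arrangement (finishes hour 13); venue unlock (finishes hour 11); lighting stringing (finishes hour 15). Taking the maximum gives a start of hour 15, and it finishes at 15 + 2 = hour 17.
Place-card layout needs all of sound setup (finishes hour 17, plus 3-hour gap → hour 20); catering load-in (finishes hour 22). That puts its earliest start at hour 22; it finishes at 22 + 5 = hour 27.
After place-card layout (finishes hour 27), the final walkthrough can start at hour 27 and finishes at hour 29.
All tasks are finished once the last one completes. Finish times: Venue unlock at 11, Table placement at 6, Floral arrangement at 13, Lighting stringing at 15, Sound setup at 17, Catering load-in at 22, Place-card layout at 27, The final walkthrough at 29. The latest is hour 29.

29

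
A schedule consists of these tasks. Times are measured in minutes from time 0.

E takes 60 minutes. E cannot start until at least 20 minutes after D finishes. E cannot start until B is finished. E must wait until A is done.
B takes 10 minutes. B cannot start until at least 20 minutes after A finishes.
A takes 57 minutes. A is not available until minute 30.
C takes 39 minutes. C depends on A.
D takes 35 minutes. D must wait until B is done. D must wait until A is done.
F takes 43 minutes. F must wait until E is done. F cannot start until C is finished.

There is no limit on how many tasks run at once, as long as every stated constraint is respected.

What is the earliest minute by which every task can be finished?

After its own release at minute 30, A can start at minute 30 and finishes at minute 87.
C waits on A (finishes minute 87), so it starts at minute 87 and finishes at 87 + 39 = minute 126.
B cannot begin until A (finishes minute 87, plus 20-minute gap → minute 107). It runs from minute 107 to 107 + 10 = minute 117.
For D: B (finishes minute 117); A (finishes minute 87). Taking the maximum gives a start of minute 117, and it finishes at 117 + 35 = minute 152.
For E: D (finishes minute 152, plus 20-minute gap → minute 172); B (finishes minute 117); A (finishes minute 87). Taking the maximum gives a start of minute 172, and it finishes at 172 + 60 = minute 232.
For F: E (finishes minute 232); C (finishes minute 126). Taking the maximum gives a start of minute 232, and it finishes at 232 + 43 = minute 275.
All tasks are finished once the last one completes. Finish times: A at 87, B at 117, C at 126, D at 152, E at 232, F at 275. The latest is minute 275.

275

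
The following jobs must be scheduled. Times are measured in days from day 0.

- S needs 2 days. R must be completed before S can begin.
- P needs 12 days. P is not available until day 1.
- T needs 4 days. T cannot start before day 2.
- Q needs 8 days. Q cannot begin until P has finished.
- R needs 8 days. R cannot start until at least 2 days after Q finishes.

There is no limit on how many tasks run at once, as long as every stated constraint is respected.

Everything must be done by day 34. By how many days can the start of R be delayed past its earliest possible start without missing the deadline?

1

P waits on its own release at day 1, so it starts at day 1 and finishes at 1 + 12 = day 13.
After P (finishes day 13), Q can start at day 13 and finishes at day 21.
After Q (finishes day 21, plus 2-day gap → day 23), R can start at day 23 and finishes at day 31.

Working backward from the deadline:
S has no dependents, so it just needs to finish by day 34. Starting by 34 − 2 = day 32 achieves that.
R must finish before S (must start by day 32). With an 8-day duration, R must start by 32 − 8 = day 24.
So R can start as early as day 23 and as late as day 24, giving 24 − 23 = 1 day of slack.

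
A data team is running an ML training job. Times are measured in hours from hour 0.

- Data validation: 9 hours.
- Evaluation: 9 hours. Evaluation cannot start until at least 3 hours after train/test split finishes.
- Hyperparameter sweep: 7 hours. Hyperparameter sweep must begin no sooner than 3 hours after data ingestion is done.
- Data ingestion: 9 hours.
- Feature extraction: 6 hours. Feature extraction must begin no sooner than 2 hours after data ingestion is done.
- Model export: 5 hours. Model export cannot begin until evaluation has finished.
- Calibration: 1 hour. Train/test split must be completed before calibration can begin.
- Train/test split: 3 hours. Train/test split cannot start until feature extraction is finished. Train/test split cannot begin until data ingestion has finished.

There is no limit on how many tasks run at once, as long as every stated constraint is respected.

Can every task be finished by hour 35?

Nothing blocks data validation, so it runs from hour 0 to hour 9.
Data ingestion can start immediately at hour 0; it finishes at hour 9.
Hyperparameter sweep cannot begin until data ingestion (finishes hour 9, plus 3-hour gap → hour 12). It runs from hour 12 to 12 + 7 = hour 19.
Feature extraction waits on data ingestion (finishes hour 9, plus 2-hour gap → hour 11), so it starts at hour 11 and finishes at 11 + 6 = hour 17.
Train/test split has to wait for feature extraction (finishes hour 17); data ingestion (finishes hour 9). The latest of these is hour 17, so train/test split runs hour 17 to 17 + 3 = hour 20.
After train/test split (finishes hour 20), calibration can start at hour 20 and finishes at hour 21.
Evaluation waits on train/test split (finishes hour 20, plus 3-hour gap → hour 23), so it starts at hour 23 and finishes at 23 + 9 = hour 32.
Model export cannot begin until evaluation (finishes hour 32). It runs from hour 32 to 32 + 5 = hour 37.
The earliest everything can be done is hour 37, which is after the deadline of 35, so it is not possible.

No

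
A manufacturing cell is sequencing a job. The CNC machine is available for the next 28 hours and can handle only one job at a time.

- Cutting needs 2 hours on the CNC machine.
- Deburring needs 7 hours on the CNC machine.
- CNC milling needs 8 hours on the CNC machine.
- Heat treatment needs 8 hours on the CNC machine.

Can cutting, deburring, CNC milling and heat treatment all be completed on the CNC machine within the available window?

Yes

Running back to back, the jobs need 2 + 7 + 8 + 8 = 25 hours on the CNC machine.
Since 25 ≤ 28, they fit within the window.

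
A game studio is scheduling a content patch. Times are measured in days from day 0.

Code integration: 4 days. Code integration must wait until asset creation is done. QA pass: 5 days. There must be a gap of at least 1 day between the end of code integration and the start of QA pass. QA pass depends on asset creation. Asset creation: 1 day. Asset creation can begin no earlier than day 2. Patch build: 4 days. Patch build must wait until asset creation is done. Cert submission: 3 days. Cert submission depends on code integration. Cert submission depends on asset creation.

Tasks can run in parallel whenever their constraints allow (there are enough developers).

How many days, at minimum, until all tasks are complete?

Asset creation cannot begin until its own release at day 2. It runs from day 2 to 2 + 1 = day 3.
Patch build cannot begin until asset creation (finishes day 3). It runs from day 3 to 3 + 4 = day 7.
Code integration cannot begin until asset creation (finishes day 3). It runs from day 3 to 3 + 4 = day 7.
For cert submission: code integration (finishes day 7); asset creation (finishes day 3). Taking the maximum gives a start of day 7, and it finishes at 7 + 3 = day 10.
For QA pass: code integration (finishes day 7, plus 1-day gap → day 8); asset creation (finishes day 3). Taking the maximum gives a start of day 8, and it finishes at 8 + 5 = day 13.
All tasks are finished once the last one completes. Finish times: Asset creation at 3, Code integration at 7, QA pass at 13, Cert submission at 10, Patch build at 7. The latest is day 13.

13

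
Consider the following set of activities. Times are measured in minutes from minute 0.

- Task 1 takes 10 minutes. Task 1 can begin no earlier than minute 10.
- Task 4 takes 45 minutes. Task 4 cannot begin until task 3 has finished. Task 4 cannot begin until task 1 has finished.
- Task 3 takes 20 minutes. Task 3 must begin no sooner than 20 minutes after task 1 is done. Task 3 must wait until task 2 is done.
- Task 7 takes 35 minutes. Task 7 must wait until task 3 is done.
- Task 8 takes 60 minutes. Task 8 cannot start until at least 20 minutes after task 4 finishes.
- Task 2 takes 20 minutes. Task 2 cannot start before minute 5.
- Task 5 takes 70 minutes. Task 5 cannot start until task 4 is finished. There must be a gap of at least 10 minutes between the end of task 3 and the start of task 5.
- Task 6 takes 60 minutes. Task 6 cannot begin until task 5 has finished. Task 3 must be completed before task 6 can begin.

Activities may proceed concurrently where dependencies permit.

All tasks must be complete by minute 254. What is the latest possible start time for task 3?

Task 6 must finish by minute 254; it takes 60 minutes, so it must start by 254 − 60 = minute 194.
Task 5 has to be done before task 6 (must start by minute 194). That means finishing by minute 194, i.e. starting by 194 − 70 = minute 124.
Task 8 must finish by minute 254; it takes 60 minutes, so it must start by 254 − 60 = minute 194.
Task 4 feeds task 5 (must start by minute 124); task 8 (must start by minute 194, minus 20-minute gap → minute 174). Taking the minimum, task 4 must finish by minute 124 and start by 124 − 45 = minute 79.
To finish by minute 254, task 7 (duration 35) must start no later than minute 219.
For task 3: task 4 (must start by minute 79); task 5 (must start by minute 124, minus 10-minute gap → minute 114); task 6 (must start by minute 194); task 7 (must start by minute 219). The most restrictive is minute 79; with a 20-minute duration, task 3 must start by minute 59.

59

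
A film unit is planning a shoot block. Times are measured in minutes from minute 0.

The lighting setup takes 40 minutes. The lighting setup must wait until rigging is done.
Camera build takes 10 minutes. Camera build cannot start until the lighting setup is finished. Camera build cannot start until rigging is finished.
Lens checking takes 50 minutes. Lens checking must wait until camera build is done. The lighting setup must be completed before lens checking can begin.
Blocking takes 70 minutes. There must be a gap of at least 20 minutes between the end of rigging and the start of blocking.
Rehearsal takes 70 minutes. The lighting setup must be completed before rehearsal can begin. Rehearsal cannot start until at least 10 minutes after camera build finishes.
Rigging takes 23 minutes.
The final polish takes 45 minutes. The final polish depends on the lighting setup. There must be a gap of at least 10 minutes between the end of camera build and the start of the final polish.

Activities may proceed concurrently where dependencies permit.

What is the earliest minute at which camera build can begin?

63

Nothing blocks rigging, so it runs from minute 0 to minute 23.
The lighting setup waits on rigging (finishes minute 23), so it starts at minute 23 and finishes at 23 + 40 = minute 63.
Camera build waits on the lighting setup (finishes minute 63); rigging (finishes minute 23). The latest of these is minute 63, which is the earliest camera build can start.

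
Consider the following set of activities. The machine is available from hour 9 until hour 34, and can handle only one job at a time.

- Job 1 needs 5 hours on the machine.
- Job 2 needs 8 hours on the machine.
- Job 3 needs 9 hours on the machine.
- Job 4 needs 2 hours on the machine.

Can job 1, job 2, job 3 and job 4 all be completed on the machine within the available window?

Yes

The machine window is 34 − 9 = 25 hours.
Running back to back, the jobs need 5 + 8 + 9 + 2 = 24 hours on the machine.
Since 24 ≤ 25, they fit within the window.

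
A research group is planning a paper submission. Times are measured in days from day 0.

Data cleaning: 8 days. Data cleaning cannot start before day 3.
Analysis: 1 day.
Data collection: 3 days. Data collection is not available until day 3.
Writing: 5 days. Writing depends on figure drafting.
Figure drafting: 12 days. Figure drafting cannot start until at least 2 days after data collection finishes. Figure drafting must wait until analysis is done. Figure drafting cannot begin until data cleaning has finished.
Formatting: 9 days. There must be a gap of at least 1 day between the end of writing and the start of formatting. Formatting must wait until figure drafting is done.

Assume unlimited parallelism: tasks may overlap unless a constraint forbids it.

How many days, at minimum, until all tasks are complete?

Analysis has no prerequisites, so it starts at day 0 and finishes at day 1.
After its own release at day 3, data cleaning can start at day 3 and finishes at day 11.
Data collection waits on its own release at day 3, so it starts at day 3 and finishes at 3 + 3 = day 6.
Figure drafting has to wait for data collection (finishes day 6, plus 2-day gap → day 8); analysis (finishes day 1); data cleaning (finishes day 11). The latest of these is day 11, so figure drafting runs day 11 to 11 + 12 = day 23.
Writing cannot begin until figure drafting (finishes day 23). It runs from day 23 to 23 + 5 = day 28.
Formatting cannot start until writing (finishes day 28, plus 1-day gap → day 29); figure drafting (finishes day 23). The controlling bound is day 29, so formatting finishes at 29 + 9 = day 38.
All tasks are finished once the last one completes. Finish times: Data collection at 6, Data cleaning at 11, Analysis at 1, Figure drafting at 23, Writing at 28, Formatting at 38. The latest is day 38.

38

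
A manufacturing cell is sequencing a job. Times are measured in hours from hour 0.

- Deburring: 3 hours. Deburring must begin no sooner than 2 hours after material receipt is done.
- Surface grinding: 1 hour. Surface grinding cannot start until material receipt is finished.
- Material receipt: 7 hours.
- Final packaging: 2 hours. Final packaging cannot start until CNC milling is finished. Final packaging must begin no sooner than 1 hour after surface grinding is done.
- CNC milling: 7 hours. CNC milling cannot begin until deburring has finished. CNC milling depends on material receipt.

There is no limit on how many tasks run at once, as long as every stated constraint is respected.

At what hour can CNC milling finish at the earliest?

19

Nothing blocks material receipt, so it runs from hour 0 to hour 7.
After material receipt (finishes hour 7, plus 2-hour gap → hour 9), deburring can start at hour 9 and finishes at hour 12.
CNC milling has to wait for deburring (finishes hour 12); material receipt (finishes hour 7). The latest of these is hour 12, so CNC milling runs hour 12 to 12 + 7 = hour 19.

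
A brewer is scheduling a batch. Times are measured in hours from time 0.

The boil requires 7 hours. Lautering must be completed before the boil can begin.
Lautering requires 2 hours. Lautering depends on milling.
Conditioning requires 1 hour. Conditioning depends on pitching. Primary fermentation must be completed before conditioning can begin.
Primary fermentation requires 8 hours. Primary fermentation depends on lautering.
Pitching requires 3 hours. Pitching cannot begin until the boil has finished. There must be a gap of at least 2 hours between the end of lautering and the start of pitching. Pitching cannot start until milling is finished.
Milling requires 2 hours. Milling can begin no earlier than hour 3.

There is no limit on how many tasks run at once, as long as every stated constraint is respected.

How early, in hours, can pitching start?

Milling waits on its own release at hour 3, so it starts at hour 3 and finishes at 3 + 2 = hour 5.
Lautering cannot begin until milling (finishes hour 5). It runs from hour 5 to 5 + 2 = hour 7.
After lautering (finishes hour 7), the boil can start at hour 7 and finishes at hour 14.
Pitching waits on the boil (finishes hour 14); lautering (finishes hour 7, plus 2-hour gap → hour 9); milling (finishes hour 5). The latest of these is hour 14, which is the earliest pitching can start.

14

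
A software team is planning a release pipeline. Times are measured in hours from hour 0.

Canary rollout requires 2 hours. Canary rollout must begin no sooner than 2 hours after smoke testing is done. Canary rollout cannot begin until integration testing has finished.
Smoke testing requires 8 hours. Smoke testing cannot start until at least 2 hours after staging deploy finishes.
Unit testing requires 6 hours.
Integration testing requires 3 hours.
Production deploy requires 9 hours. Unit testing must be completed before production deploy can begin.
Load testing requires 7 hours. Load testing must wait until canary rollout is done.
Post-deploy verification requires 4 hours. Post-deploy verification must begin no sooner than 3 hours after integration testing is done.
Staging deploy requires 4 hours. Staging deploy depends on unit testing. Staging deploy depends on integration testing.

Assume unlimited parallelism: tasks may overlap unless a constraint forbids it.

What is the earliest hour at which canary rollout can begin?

22

Integration testing can start immediately at hour 0; it finishes at hour 3.
Unit testing can start immediately at hour 0; it finishes at hour 6.
Staging deploy cannot start until unit testing (finishes hour 6); integration testing (finishes hour 3). The controlling bound is hour 6, so staging deploy finishes at 6 + 4 = hour 10.
Smoke testing cannot begin until staging deploy (finishes hour 10, plus 2-hour gap → hour 12). It runs from hour 12 to 12 + 8 = hour 20.
Canary rollout waits on smoke testing (finishes hour 20, plus 2-hour gap → hour 22); integration testing (finishes hour 3). The latest of these is hour 22, which is the earliest canary rollout can start.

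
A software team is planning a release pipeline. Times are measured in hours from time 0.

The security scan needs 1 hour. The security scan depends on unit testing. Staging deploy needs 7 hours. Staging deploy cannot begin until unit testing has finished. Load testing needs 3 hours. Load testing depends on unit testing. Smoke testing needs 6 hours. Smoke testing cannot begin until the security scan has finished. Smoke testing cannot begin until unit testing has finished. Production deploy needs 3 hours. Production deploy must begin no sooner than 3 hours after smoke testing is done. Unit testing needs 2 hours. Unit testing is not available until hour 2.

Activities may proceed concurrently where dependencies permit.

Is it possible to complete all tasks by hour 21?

Unit testing waits on its own release at hour 2, so it starts at hour 2 and finishes at 2 + 2 = hour 4.
Load testing waits on unit testing (finishes hour 4), so it starts at hour 4 and finishes at 4 + 3 = hour 7.
Staging deploy waits on unit testing (finishes hour 4), so it starts at hour 4 and finishes at 4 + 7 = hour 11.
After unit testing (finishes hour 4), the security scan can start at hour 4 and finishes at hour 5.
Smoke testing cannot start until the security scan (finishes hour 5); unit testing (finishes hour 4). The controlling bound is hour 5, so smoke testing finishes at 5 + 6 = hour 11.
Production deploy cannot begin until smoke testing (finishes hour 11, plus 3-hour gap → hour 14). It runs from hour 14 to 14 + 3 = hour 17.
Every task is finished by hour 17, which is no later than the deadline of 21, so the schedule is feasible.

Yes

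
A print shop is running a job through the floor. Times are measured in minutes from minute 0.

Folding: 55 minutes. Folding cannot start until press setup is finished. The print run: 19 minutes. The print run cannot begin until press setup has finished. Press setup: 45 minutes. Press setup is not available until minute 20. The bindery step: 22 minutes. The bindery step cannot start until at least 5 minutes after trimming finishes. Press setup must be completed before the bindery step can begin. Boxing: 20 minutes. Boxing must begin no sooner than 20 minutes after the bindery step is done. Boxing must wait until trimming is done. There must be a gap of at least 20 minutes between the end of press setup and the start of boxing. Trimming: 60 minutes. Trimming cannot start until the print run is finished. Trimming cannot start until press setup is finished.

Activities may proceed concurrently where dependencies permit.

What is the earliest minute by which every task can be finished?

211

Press setup waits on its own release at minute 20, so it starts at minute 20 and finishes at 20 + 45 = minute 65.
Folding waits on press setup (finishes minute 65), so it starts at minute 65 and finishes at 65 + 55 = minute 120.
The print run cannot begin until press setup (finishes minute 65). It runs from minute 65 to 65 + 19 = minute 84.
For trimming: the print run (finishes minute 84); press setup (finishes minute 65). Taking the maximum gives a start of minute 84, and it finishes at 84 + 60 = minute 144.
The bindery step cannot start until trimming (finishes minute 144, plus 5-minute gap → minute 149); press setup (finishes minute 65). The controlling bound is minute 149, so the bindery step finishes at 149 + 22 = minute 171.
Boxing cannot start until the bindery step (finishes minute 171, plus 20-minute gap → minute 191); trimming (finishes minute 144); press setup (finishes minute 65, plus 20-minute gap → minute 85). The controlling bound is minute 191, so boxing finishes at 191 + 20 = minute 211.
All tasks are finished once the last one completes. Finish times: Press setup at 65, The print run at 84, Trimming at 144, Folding at 120, The bindery step at 171, Boxing at 211. The latest is minute 211.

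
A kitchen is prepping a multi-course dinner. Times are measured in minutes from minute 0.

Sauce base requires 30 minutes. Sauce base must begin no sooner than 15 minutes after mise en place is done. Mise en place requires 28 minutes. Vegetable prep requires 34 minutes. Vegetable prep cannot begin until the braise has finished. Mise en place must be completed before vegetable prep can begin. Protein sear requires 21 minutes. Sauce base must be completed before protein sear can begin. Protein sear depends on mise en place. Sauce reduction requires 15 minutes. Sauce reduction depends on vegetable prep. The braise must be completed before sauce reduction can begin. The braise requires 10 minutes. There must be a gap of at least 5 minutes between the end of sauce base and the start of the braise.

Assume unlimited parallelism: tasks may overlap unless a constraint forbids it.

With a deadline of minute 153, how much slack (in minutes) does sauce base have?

16

Nothing blocks mise en place, so it runs from minute 0 to minute 28.
Sauce base cannot begin until mise en place (finishes minute 28, plus 15-minute gap → minute 43). It runs from minute 43 to 43 + 30 = minute 73.

Working backward from the deadline:
To finish by minute 153, sauce reduction (duration 15) must start no later than minute 138.
Vegetable prep feeds into sauce reduction (must start by minute 138); so vegetable prep must finish by minute 138 and therefore start by minute 104.
The braise feeds vegetable prep (must start by minute 104); sauce reduction (must start by minute 138). Taking the minimum, the braise must finish by minute 104 and start by 104 − 10 = minute 94.
Protein sear must finish by minute 153; it takes 21 minutes, so it must start by 153 − 21 = minute 132.
Sauce base feeds the braise (must start by minute 94, minus 5-minute gap → minute 89); protein sear (must start by minute 132). Taking the minimum, sauce base must finish by minute 89 and start by 89 − 30 = minute 59.
So sauce base can start as early as minute 43 and as late as minute 59, giving 59 − 43 = 16 minutes of slack.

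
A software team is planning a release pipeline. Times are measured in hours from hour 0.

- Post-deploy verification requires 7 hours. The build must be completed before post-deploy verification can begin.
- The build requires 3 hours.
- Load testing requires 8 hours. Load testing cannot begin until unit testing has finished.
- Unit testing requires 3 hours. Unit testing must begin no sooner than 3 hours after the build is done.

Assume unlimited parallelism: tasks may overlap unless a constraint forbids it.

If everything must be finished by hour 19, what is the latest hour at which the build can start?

Load testing has no dependents, so it just needs to finish by hour 19. Starting by 19 − 8 = hour 11 achieves that.
Unit testing feeds into load testing (must start by hour 11); so unit testing must finish by hour 11 and therefore start by hour 8.
Nothing follows post-deploy verification; the deadline of hour 19 is its only limit. It must start by 19 − 7 = hour 12.
The build feeds unit testing (must start by hour 8, minus 3-hour gap → hour 5); post-deploy verification (must start by hour 12). Taking the minimum, the build must finish by hour 5 and start by 5 − 3 = hour 2.

2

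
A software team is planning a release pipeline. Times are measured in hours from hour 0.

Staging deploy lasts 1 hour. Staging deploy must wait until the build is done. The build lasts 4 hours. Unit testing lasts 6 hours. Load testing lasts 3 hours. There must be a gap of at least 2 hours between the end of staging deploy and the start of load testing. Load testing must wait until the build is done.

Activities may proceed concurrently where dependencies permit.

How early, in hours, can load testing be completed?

Nothing blocks the build, so it runs from hour 0 to hour 4.
After the build (finishes hour 4), staging deploy can start at hour 4 and finishes at hour 5.
Load testing cannot start until staging deploy (finishes hour 5, plus 2-hour gap → hour 7); the build (finishes hour 4). The controlling bound is hour 7, so load testing finishes at 7 + 3 = hour 10.

10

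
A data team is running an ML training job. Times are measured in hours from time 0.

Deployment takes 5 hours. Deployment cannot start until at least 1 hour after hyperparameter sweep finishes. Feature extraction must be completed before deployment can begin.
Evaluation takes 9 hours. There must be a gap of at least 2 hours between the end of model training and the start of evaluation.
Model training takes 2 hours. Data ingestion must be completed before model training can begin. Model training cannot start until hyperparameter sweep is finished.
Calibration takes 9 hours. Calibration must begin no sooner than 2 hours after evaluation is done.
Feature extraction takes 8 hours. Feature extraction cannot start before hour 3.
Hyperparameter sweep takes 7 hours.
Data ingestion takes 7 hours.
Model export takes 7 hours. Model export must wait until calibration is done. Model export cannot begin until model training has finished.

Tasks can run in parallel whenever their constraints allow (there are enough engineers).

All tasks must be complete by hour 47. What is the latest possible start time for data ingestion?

Nothing follows model export; the deadline of hour 47 is its only limit. It must start by 47 − 7 = hour 40.
Since model export (must start by hour 40) depends on it, calibration must finish by hour 40. Backing off its 9-hour duration gives a latest start of hour 31.
Evaluation feeds into calibration (must start by hour 31, minus 2-hour gap → hour 29); so evaluation must finish by hour 29 and therefore start by hour 20.
Model training has several dependents: evaluation (must start by hour 20, minus 2-hour gap → hour 18); model export (must start by hour 40). The earliest of those limits is hour 18, so model training must start by 18 − 2 = hour 16.
Data ingestion must finish before model training (must start by hour 16). With a 7-hour duration, data ingestion must start by 16 − 7 = hour 9.

9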